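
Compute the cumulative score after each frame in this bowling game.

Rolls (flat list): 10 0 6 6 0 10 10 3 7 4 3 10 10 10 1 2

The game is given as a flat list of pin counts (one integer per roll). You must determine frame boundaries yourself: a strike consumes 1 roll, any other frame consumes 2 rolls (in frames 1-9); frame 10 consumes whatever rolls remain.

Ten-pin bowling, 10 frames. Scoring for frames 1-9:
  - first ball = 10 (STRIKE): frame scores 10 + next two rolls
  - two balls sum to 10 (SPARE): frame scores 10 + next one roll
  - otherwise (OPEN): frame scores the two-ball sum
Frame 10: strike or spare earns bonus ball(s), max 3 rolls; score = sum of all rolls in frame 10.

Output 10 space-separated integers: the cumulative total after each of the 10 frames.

Frame 1: STRIKE. 10 + next two rolls (0+6) = 16. Cumulative: 16
Frame 2: OPEN (0+6=6). Cumulative: 22
Frame 3: OPEN (6+0=6). Cumulative: 28
Frame 4: STRIKE. 10 + next two rolls (10+3) = 23. Cumulative: 51
Frame 5: STRIKE. 10 + next two rolls (3+7) = 20. Cumulative: 71
Frame 6: SPARE (3+7=10). 10 + next roll (4) = 14. Cumulative: 85
Frame 7: OPEN (4+3=7). Cumulative: 92
Frame 8: STRIKE. 10 + next two rolls (10+10) = 30. Cumulative: 122
Frame 9: STRIKE. 10 + next two rolls (10+1) = 21. Cumulative: 143
Frame 10: STRIKE. Sum of all frame-10 rolls (10+1+2) = 13. Cumulative: 156

Answer: 16 22 28 51 71 85 92 122 143 156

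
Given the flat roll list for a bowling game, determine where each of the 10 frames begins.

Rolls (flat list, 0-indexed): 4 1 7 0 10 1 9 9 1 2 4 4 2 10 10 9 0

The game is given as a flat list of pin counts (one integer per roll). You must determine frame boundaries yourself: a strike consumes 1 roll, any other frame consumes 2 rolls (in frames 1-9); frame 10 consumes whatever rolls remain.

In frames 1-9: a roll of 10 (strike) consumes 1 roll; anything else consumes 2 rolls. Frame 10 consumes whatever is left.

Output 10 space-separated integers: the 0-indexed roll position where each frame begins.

Answer: 0 2 4 5 7 9 11 13 14 15

Derivation:
Frame 1 starts at roll index 0: rolls=4,1 (sum=5), consumes 2 rolls
Frame 2 starts at roll index 2: rolls=7,0 (sum=7), consumes 2 rolls
Frame 3 starts at roll index 4: roll=10 (strike), consumes 1 roll
Frame 4 starts at roll index 5: rolls=1,9 (sum=10), consumes 2 rolls
Frame 5 starts at roll index 7: rolls=9,1 (sum=10), consumes 2 rolls
Frame 6 starts at roll index 9: rolls=2,4 (sum=6), consumes 2 rolls
Frame 7 starts at roll index 11: rolls=4,2 (sum=6), consumes 2 rolls
Frame 8 starts at roll index 13: roll=10 (strike), consumes 1 roll
Frame 9 starts at roll index 14: roll=10 (strike), consumes 1 roll
Frame 10 starts at roll index 15: 2 remaining rolls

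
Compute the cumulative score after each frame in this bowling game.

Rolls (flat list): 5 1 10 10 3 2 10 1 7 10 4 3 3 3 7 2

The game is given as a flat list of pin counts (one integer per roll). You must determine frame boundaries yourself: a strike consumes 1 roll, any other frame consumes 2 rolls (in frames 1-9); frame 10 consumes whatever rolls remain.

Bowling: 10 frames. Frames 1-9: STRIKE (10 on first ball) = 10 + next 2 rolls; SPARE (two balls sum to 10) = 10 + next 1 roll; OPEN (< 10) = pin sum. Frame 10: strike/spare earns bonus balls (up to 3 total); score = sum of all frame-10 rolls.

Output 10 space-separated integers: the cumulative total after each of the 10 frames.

Answer: 6 29 44 49 67 75 92 99 105 114

Derivation:
Frame 1: OPEN (5+1=6). Cumulative: 6
Frame 2: STRIKE. 10 + next two rolls (10+3) = 23. Cumulative: 29
Frame 3: STRIKE. 10 + next two rolls (3+2) = 15. Cumulative: 44
Frame 4: OPEN (3+2=5). Cumulative: 49
Frame 5: STRIKE. 10 + next two rolls (1+7) = 18. Cumulative: 67
Frame 6: OPEN (1+7=8). Cumulative: 75
Frame 7: STRIKE. 10 + next two rolls (4+3) = 17. Cumulative: 92
Frame 8: OPEN (4+3=7). Cumulative: 99
Frame 9: OPEN (3+3=6). Cumulative: 105
Frame 10: OPEN. Sum of all frame-10 rolls (7+2) = 9. Cumulative: 114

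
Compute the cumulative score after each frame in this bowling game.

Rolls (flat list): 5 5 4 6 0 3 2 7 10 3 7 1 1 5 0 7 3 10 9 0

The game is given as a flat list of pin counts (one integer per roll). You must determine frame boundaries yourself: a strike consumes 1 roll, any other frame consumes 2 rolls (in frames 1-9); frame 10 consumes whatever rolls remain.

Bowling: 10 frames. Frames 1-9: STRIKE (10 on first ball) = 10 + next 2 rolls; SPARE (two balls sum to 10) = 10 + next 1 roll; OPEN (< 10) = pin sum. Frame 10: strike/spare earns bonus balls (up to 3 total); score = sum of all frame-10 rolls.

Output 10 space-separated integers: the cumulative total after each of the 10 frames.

Answer: 14 24 27 36 56 67 69 74 94 113

Derivation:
Frame 1: SPARE (5+5=10). 10 + next roll (4) = 14. Cumulative: 14
Frame 2: SPARE (4+6=10). 10 + next roll (0) = 10. Cumulative: 24
Frame 3: OPEN (0+3=3). Cumulative: 27
Frame 4: OPEN (2+7=9). Cumulative: 36
Frame 5: STRIKE. 10 + next two rolls (3+7) = 20. Cumulative: 56
Frame 6: SPARE (3+7=10). 10 + next roll (1) = 11. Cumulative: 67
Frame 7: OPEN (1+1=2). Cumulative: 69
Frame 8: OPEN (5+0=5). Cumulative: 74
Frame 9: SPARE (7+3=10). 10 + next roll (10) = 20. Cumulative: 94
Frame 10: STRIKE. Sum of all frame-10 rolls (10+9+0) = 19. Cumulative: 113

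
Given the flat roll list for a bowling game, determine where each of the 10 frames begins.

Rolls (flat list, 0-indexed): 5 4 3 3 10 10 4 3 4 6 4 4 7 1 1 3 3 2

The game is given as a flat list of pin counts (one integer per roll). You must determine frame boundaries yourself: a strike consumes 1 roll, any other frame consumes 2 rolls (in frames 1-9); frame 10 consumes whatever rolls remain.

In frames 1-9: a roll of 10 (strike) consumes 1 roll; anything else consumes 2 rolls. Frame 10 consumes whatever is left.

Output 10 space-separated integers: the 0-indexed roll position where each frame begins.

Frame 1 starts at roll index 0: rolls=5,4 (sum=9), consumes 2 rolls
Frame 2 starts at roll index 2: rolls=3,3 (sum=6), consumes 2 rolls
Frame 3 starts at roll index 4: roll=10 (strike), consumes 1 roll
Frame 4 starts at roll index 5: roll=10 (strike), consumes 1 roll
Frame 5 starts at roll index 6: rolls=4,3 (sum=7), consumes 2 rolls
Frame 6 starts at roll index 8: rolls=4,6 (sum=10), consumes 2 rolls
Frame 7 starts at roll index 10: rolls=4,4 (sum=8), consumes 2 rolls
Frame 8 starts at roll index 12: rolls=7,1 (sum=8), consumes 2 rolls
Frame 9 starts at roll index 14: rolls=1,3 (sum=4), consumes 2 rolls
Frame 10 starts at roll index 16: 2 remaining rolls

Answer: 0 2 4 5 6 8 10 12 14 16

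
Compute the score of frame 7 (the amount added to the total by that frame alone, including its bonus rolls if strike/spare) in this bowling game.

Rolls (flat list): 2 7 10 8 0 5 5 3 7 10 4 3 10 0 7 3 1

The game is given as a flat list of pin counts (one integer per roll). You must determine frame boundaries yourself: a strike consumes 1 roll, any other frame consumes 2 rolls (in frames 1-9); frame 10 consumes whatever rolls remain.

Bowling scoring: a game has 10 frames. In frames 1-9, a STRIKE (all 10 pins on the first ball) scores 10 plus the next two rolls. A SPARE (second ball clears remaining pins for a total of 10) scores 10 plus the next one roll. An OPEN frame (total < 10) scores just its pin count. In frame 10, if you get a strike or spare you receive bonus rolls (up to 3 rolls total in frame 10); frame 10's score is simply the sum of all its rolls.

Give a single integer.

Answer: 7

Derivation:
Frame 1: OPEN (2+7=9). Cumulative: 9
Frame 2: STRIKE. 10 + next two rolls (8+0) = 18. Cumulative: 27
Frame 3: OPEN (8+0=8). Cumulative: 35
Frame 4: SPARE (5+5=10). 10 + next roll (3) = 13. Cumulative: 48
Frame 5: SPARE (3+7=10). 10 + next roll (10) = 20. Cumulative: 68
Frame 6: STRIKE. 10 + next two rolls (4+3) = 17. Cumulative: 85
Frame 7: OPEN (4+3=7). Cumulative: 92
Frame 8: STRIKE. 10 + next two rolls (0+7) = 17. Cumulative: 109
Frame 9: OPEN (0+7=7). Cumulative: 116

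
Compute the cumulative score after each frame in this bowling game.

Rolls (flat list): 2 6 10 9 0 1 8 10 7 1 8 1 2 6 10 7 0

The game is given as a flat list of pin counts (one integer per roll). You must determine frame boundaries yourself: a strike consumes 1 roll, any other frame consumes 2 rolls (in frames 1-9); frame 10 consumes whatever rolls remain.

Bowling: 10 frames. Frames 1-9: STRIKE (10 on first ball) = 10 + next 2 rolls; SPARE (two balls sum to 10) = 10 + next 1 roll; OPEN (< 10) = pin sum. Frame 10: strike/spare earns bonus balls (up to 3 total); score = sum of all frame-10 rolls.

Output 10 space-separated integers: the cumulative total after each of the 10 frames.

Frame 1: OPEN (2+6=8). Cumulative: 8
Frame 2: STRIKE. 10 + next two rolls (9+0) = 19. Cumulative: 27
Frame 3: OPEN (9+0=9). Cumulative: 36
Frame 4: OPEN (1+8=9). Cumulative: 45
Frame 5: STRIKE. 10 + next two rolls (7+1) = 18. Cumulative: 63
Frame 6: OPEN (7+1=8). Cumulative: 71
Frame 7: OPEN (8+1=9). Cumulative: 80
Frame 8: OPEN (2+6=8). Cumulative: 88
Frame 9: STRIKE. 10 + next two rolls (7+0) = 17. Cumulative: 105
Frame 10: OPEN. Sum of all frame-10 rolls (7+0) = 7. Cumulative: 112

Answer: 8 27 36 45 63 71 80 88 105 112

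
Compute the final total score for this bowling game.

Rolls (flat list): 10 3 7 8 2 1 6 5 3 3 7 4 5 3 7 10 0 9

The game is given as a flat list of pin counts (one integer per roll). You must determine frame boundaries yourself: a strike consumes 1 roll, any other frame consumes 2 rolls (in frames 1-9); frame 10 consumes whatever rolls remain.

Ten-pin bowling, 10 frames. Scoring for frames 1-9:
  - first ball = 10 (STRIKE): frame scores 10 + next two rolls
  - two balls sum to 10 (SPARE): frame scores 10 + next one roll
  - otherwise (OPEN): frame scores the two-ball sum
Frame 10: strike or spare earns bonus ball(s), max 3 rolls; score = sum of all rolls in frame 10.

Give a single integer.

Answer: 135

Derivation:
Frame 1: STRIKE. 10 + next two rolls (3+7) = 20. Cumulative: 20
Frame 2: SPARE (3+7=10). 10 + next roll (8) = 18. Cumulative: 38
Frame 3: SPARE (8+2=10). 10 + next roll (1) = 11. Cumulative: 49
Frame 4: OPEN (1+6=7). Cumulative: 56
Frame 5: OPEN (5+3=8). Cumulative: 64
Frame 6: SPARE (3+7=10). 10 + next roll (4) = 14. Cumulative: 78
Frame 7: OPEN (4+5=9). Cumulative: 87
Frame 8: SPARE (3+7=10). 10 + next roll (10) = 20. Cumulative: 107
Frame 9: STRIKE. 10 + next two rolls (0+9) = 19. Cumulative: 126
Frame 10: OPEN. Sum of all frame-10 rolls (0+9) = 9. Cumulative: 135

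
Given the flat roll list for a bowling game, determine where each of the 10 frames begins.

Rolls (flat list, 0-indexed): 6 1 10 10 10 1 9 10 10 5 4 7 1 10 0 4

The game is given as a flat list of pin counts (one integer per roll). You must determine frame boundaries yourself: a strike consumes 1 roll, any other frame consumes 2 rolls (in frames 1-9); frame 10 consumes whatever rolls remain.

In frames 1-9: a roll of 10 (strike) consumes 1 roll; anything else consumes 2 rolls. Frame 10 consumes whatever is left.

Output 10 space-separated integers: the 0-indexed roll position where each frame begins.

Answer: 0 2 3 4 5 7 8 9 11 13

Derivation:
Frame 1 starts at roll index 0: rolls=6,1 (sum=7), consumes 2 rolls
Frame 2 starts at roll index 2: roll=10 (strike), consumes 1 roll
Frame 3 starts at roll index 3: roll=10 (strike), consumes 1 roll
Frame 4 starts at roll index 4: roll=10 (strike), consumes 1 roll
Frame 5 starts at roll index 5: rolls=1,9 (sum=10), consumes 2 rolls
Frame 6 starts at roll index 7: roll=10 (strike), consumes 1 roll
Frame 7 starts at roll index 8: roll=10 (strike), consumes 1 roll
Frame 8 starts at roll index 9: rolls=5,4 (sum=9), consumes 2 rolls
Frame 9 starts at roll index 11: rolls=7,1 (sum=8), consumes 2 rolls
Frame 10 starts at roll index 13: 3 remaining rolls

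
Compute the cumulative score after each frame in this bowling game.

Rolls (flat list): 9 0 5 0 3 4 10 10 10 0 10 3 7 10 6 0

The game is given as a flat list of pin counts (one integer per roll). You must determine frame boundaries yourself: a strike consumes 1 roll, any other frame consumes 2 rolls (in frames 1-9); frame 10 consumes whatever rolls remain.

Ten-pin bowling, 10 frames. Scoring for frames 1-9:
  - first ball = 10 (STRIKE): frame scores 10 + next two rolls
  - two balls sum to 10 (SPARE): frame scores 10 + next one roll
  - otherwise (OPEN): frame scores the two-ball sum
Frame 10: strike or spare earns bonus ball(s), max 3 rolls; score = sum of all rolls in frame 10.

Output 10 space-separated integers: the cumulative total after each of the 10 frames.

Answer: 9 14 21 51 71 91 104 124 140 146

Derivation:
Frame 1: OPEN (9+0=9). Cumulative: 9
Frame 2: OPEN (5+0=5). Cumulative: 14
Frame 3: OPEN (3+4=7). Cumulative: 21
Frame 4: STRIKE. 10 + next two rolls (10+10) = 30. Cumulative: 51
Frame 5: STRIKE. 10 + next two rolls (10+0) = 20. Cumulative: 71
Frame 6: STRIKE. 10 + next two rolls (0+10) = 20. Cumulative: 91
Frame 7: SPARE (0+10=10). 10 + next roll (3) = 13. Cumulative: 104
Frame 8: SPARE (3+7=10). 10 + next roll (10) = 20. Cumulative: 124
Frame 9: STRIKE. 10 + next two rolls (6+0) = 16. Cumulative: 140
Frame 10: OPEN. Sum of all frame-10 rolls (6+0) = 6. Cumulative: 146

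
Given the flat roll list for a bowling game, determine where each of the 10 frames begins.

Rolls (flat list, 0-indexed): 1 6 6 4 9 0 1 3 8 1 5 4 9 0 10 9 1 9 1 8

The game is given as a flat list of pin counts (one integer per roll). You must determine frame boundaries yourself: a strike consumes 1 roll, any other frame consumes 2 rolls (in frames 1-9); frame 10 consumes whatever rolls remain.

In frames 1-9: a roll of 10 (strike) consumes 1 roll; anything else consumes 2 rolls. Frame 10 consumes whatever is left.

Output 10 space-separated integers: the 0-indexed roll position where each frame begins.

Answer: 0 2 4 6 8 10 12 14 15 17

Derivation:
Frame 1 starts at roll index 0: rolls=1,6 (sum=7), consumes 2 rolls
Frame 2 starts at roll index 2: rolls=6,4 (sum=10), consumes 2 rolls
Frame 3 starts at roll index 4: rolls=9,0 (sum=9), consumes 2 rolls
Frame 4 starts at roll index 6: rolls=1,3 (sum=4), consumes 2 rolls
Frame 5 starts at roll index 8: rolls=8,1 (sum=9), consumes 2 rolls
Frame 6 starts at roll index 10: rolls=5,4 (sum=9), consumes 2 rolls
Frame 7 starts at roll index 12: rolls=9,0 (sum=9), consumes 2 rolls
Frame 8 starts at roll index 14: roll=10 (strike), consumes 1 roll
Frame 9 starts at roll index 15: rolls=9,1 (sum=10), consumes 2 rolls
Frame 10 starts at roll index 17: 3 remaining rolls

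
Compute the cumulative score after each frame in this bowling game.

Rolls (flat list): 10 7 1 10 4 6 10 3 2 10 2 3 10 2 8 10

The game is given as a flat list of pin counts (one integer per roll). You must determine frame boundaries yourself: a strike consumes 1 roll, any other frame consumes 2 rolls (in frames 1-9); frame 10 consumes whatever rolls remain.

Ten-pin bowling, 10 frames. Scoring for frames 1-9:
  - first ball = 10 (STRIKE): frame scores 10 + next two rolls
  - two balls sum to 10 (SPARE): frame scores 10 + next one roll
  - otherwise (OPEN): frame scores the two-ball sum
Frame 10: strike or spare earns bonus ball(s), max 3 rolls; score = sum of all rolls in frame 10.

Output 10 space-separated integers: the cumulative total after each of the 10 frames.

Frame 1: STRIKE. 10 + next two rolls (7+1) = 18. Cumulative: 18
Frame 2: OPEN (7+1=8). Cumulative: 26
Frame 3: STRIKE. 10 + next two rolls (4+6) = 20. Cumulative: 46
Frame 4: SPARE (4+6=10). 10 + next roll (10) = 20. Cumulative: 66
Frame 5: STRIKE. 10 + next two rolls (3+2) = 15. Cumulative: 81
Frame 6: OPEN (3+2=5). Cumulative: 86
Frame 7: STRIKE. 10 + next two rolls (2+3) = 15. Cumulative: 101
Frame 8: OPEN (2+3=5). Cumulative: 106
Frame 9: STRIKE. 10 + next two rolls (2+8) = 20. Cumulative: 126
Frame 10: SPARE. Sum of all frame-10 rolls (2+8+10) = 20. Cumulative: 146

Answer: 18 26 46 66 81 86 101 106 126 146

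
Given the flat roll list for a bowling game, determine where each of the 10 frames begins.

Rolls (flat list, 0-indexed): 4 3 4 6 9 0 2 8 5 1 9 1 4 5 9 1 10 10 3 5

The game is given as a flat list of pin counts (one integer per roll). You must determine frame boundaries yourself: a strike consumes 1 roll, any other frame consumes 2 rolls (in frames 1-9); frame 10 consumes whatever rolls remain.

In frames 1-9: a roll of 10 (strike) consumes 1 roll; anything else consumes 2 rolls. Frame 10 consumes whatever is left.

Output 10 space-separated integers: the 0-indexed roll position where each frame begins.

Answer: 0 2 4 6 8 10 12 14 16 17

Derivation:
Frame 1 starts at roll index 0: rolls=4,3 (sum=7), consumes 2 rolls
Frame 2 starts at roll index 2: rolls=4,6 (sum=10), consumes 2 rolls
Frame 3 starts at roll index 4: rolls=9,0 (sum=9), consumes 2 rolls
Frame 4 starts at roll index 6: rolls=2,8 (sum=10), consumes 2 rolls
Frame 5 starts at roll index 8: rolls=5,1 (sum=6), consumes 2 rolls
Frame 6 starts at roll index 10: rolls=9,1 (sum=10), consumes 2 rolls
Frame 7 starts at roll index 12: rolls=4,5 (sum=9), consumes 2 rolls
Frame 8 starts at roll index 14: rolls=9,1 (sum=10), consumes 2 rolls
Frame 9 starts at roll index 16: roll=10 (strike), consumes 1 roll
Frame 10 starts at roll index 17: 3 remaining rolls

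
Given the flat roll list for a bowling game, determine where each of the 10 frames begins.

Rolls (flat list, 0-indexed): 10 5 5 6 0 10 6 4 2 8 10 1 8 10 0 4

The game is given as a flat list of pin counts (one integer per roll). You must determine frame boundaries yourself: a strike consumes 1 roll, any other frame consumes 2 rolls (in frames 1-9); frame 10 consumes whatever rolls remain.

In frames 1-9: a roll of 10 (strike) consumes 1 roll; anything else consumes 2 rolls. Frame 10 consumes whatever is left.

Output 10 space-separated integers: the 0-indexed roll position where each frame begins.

Answer: 0 1 3 5 6 8 10 11 13 14

Derivation:
Frame 1 starts at roll index 0: roll=10 (strike), consumes 1 roll
Frame 2 starts at roll index 1: rolls=5,5 (sum=10), consumes 2 rolls
Frame 3 starts at roll index 3: rolls=6,0 (sum=6), consumes 2 rolls
Frame 4 starts at roll index 5: roll=10 (strike), consumes 1 roll
Frame 5 starts at roll index 6: rolls=6,4 (sum=10), consumes 2 rolls
Frame 6 starts at roll index 8: rolls=2,8 (sum=10), consumes 2 rolls
Frame 7 starts at roll index 10: roll=10 (strike), consumes 1 roll
Frame 8 starts at roll index 11: rolls=1,8 (sum=9), consumes 2 rolls
Frame 9 starts at roll index 13: roll=10 (strike), consumes 1 roll
Frame 10 starts at roll index 14: 2 remaining rolls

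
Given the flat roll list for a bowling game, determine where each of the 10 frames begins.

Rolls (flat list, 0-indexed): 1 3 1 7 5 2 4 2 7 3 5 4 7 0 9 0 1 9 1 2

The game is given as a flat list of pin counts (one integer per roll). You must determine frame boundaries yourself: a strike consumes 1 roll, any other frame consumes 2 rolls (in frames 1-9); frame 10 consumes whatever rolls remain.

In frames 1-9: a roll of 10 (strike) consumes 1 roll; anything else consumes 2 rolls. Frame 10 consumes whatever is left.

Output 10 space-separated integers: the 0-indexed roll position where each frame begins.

Answer: 0 2 4 6 8 10 12 14 16 18

Derivation:
Frame 1 starts at roll index 0: rolls=1,3 (sum=4), consumes 2 rolls
Frame 2 starts at roll index 2: rolls=1,7 (sum=8), consumes 2 rolls
Frame 3 starts at roll index 4: rolls=5,2 (sum=7), consumes 2 rolls
Frame 4 starts at roll index 6: rolls=4,2 (sum=6), consumes 2 rolls
Frame 5 starts at roll index 8: rolls=7,3 (sum=10), consumes 2 rolls
Frame 6 starts at roll index 10: rolls=5,4 (sum=9), consumes 2 rolls
Frame 7 starts at roll index 12: rolls=7,0 (sum=7), consumes 2 rolls
Frame 8 starts at roll index 14: rolls=9,0 (sum=9), consumes 2 rolls
Frame 9 starts at roll index 16: rolls=1,9 (sum=10), consumes 2 rolls
Frame 10 starts at roll index 18: 2 remaining rolls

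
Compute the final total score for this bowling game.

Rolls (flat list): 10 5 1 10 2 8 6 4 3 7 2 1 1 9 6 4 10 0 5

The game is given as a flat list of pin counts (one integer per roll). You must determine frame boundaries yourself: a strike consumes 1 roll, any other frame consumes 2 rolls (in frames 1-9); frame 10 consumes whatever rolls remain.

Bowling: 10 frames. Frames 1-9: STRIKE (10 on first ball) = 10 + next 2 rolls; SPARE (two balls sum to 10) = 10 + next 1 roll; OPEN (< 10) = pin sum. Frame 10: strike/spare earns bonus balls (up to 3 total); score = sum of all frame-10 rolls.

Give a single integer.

Frame 1: STRIKE. 10 + next two rolls (5+1) = 16. Cumulative: 16
Frame 2: OPEN (5+1=6). Cumulative: 22
Frame 3: STRIKE. 10 + next two rolls (2+8) = 20. Cumulative: 42
Frame 4: SPARE (2+8=10). 10 + next roll (6) = 16. Cumulative: 58
Frame 5: SPARE (6+4=10). 10 + next roll (3) = 13. Cumulative: 71
Frame 6: SPARE (3+7=10). 10 + next roll (2) = 12. Cumulative: 83
Frame 7: OPEN (2+1=3). Cumulative: 86
Frame 8: SPARE (1+9=10). 10 + next roll (6) = 16. Cumulative: 102
Frame 9: SPARE (6+4=10). 10 + next roll (10) = 20. Cumulative: 122
Frame 10: STRIKE. Sum of all frame-10 rolls (10+0+5) = 15. Cumulative: 137

Answer: 137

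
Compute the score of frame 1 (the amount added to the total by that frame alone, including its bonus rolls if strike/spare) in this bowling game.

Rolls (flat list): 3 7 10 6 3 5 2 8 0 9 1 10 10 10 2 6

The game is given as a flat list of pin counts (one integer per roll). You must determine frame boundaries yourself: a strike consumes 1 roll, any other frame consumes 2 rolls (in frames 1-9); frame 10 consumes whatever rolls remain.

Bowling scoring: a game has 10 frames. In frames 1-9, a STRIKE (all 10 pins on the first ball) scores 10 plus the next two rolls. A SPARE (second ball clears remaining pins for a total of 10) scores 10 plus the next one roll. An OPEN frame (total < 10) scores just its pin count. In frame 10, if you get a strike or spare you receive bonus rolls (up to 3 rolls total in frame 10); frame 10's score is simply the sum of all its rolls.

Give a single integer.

Answer: 20

Derivation:
Frame 1: SPARE (3+7=10). 10 + next roll (10) = 20. Cumulative: 20
Frame 2: STRIKE. 10 + next two rolls (6+3) = 19. Cumulative: 39
Frame 3: OPEN (6+3=9). Cumulative: 48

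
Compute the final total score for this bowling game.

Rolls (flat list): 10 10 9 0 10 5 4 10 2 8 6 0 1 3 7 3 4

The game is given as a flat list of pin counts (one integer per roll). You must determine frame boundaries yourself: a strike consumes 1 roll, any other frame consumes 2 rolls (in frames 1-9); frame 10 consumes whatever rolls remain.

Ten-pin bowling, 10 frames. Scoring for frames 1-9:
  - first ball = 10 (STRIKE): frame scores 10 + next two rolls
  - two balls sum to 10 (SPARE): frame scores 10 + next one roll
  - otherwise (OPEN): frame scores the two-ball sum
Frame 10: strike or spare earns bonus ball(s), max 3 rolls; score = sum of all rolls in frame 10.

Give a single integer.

Frame 1: STRIKE. 10 + next two rolls (10+9) = 29. Cumulative: 29
Frame 2: STRIKE. 10 + next two rolls (9+0) = 19. Cumulative: 48
Frame 3: OPEN (9+0=9). Cumulative: 57
Frame 4: STRIKE. 10 + next two rolls (5+4) = 19. Cumulative: 76
Frame 5: OPEN (5+4=9). Cumulative: 85
Frame 6: STRIKE. 10 + next two rolls (2+8) = 20. Cumulative: 105
Frame 7: SPARE (2+8=10). 10 + next roll (6) = 16. Cumulative: 121
Frame 8: OPEN (6+0=6). Cumulative: 127
Frame 9: OPEN (1+3=4). Cumulative: 131
Frame 10: SPARE. Sum of all frame-10 rolls (7+3+4) = 14. Cumulative: 145

Answer: 145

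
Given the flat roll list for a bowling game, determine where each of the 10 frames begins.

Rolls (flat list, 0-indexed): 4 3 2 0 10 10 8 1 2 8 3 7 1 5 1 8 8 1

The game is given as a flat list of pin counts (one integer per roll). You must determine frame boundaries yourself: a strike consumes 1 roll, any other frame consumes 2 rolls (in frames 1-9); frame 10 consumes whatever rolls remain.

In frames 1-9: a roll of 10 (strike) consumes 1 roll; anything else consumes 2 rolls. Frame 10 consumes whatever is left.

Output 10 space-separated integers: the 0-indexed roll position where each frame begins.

Answer: 0 2 4 5 6 8 10 12 14 16

Derivation:
Frame 1 starts at roll index 0: rolls=4,3 (sum=7), consumes 2 rolls
Frame 2 starts at roll index 2: rolls=2,0 (sum=2), consumes 2 rolls
Frame 3 starts at roll index 4: roll=10 (strike), consumes 1 roll
Frame 4 starts at roll index 5: roll=10 (strike), consumes 1 roll
Frame 5 starts at roll index 6: rolls=8,1 (sum=9), consumes 2 rolls
Frame 6 starts at roll index 8: rolls=2,8 (sum=10), consumes 2 rolls
Frame 7 starts at roll index 10: rolls=3,7 (sum=10), consumes 2 rolls
Frame 8 starts at roll index 12: rolls=1,5 (sum=6), consumes 2 rolls
Frame 9 starts at roll index 14: rolls=1,8 (sum=9), consumes 2 rolls
Frame 10 starts at roll index 16: 2 remaining rolls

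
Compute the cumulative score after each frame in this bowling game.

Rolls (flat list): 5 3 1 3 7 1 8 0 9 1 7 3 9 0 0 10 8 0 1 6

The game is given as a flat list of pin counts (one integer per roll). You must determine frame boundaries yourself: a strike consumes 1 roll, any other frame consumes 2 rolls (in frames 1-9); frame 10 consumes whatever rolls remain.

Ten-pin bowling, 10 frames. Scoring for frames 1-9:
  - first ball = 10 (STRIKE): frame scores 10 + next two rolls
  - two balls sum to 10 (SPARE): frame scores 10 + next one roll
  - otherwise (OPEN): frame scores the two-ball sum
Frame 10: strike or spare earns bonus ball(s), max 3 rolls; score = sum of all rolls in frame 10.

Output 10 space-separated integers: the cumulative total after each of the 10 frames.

Answer: 8 12 20 28 45 64 73 91 99 106

Derivation:
Frame 1: OPEN (5+3=8). Cumulative: 8
Frame 2: OPEN (1+3=4). Cumulative: 12
Frame 3: OPEN (7+1=8). Cumulative: 20
Frame 4: OPEN (8+0=8). Cumulative: 28
Frame 5: SPARE (9+1=10). 10 + next roll (7) = 17. Cumulative: 45
Frame 6: SPARE (7+3=10). 10 + next roll (9) = 19. Cumulative: 64
Frame 7: OPEN (9+0=9). Cumulative: 73
Frame 8: SPARE (0+10=10). 10 + next roll (8) = 18. Cumulative: 91
Frame 9: OPEN (8+0=8). Cumulative: 99
Frame 10: OPEN. Sum of all frame-10 rolls (1+6) = 7. Cumulative: 106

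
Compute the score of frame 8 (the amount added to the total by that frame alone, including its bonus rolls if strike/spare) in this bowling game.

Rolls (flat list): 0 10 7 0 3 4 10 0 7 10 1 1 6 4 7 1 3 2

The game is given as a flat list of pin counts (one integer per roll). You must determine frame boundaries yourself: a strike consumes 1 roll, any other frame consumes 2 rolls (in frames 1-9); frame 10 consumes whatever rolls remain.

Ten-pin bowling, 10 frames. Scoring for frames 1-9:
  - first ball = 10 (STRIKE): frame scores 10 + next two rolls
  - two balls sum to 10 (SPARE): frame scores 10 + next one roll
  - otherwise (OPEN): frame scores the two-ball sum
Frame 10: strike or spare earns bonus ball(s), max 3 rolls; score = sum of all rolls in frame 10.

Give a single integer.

Answer: 17

Derivation:
Frame 1: SPARE (0+10=10). 10 + next roll (7) = 17. Cumulative: 17
Frame 2: OPEN (7+0=7). Cumulative: 24
Frame 3: OPEN (3+4=7). Cumulative: 31
Frame 4: STRIKE. 10 + next two rolls (0+7) = 17. Cumulative: 48
Frame 5: OPEN (0+7=7). Cumulative: 55
Frame 6: STRIKE. 10 + next two rolls (1+1) = 12. Cumulative: 67
Frame 7: OPEN (1+1=2). Cumulative: 69
Frame 8: SPARE (6+4=10). 10 + next roll (7) = 17. Cumulative: 86
Frame 9: OPEN (7+1=8). Cumulative: 94
Frame 10: OPEN. Sum of all frame-10 rolls (3+2) = 5. Cumulative: 99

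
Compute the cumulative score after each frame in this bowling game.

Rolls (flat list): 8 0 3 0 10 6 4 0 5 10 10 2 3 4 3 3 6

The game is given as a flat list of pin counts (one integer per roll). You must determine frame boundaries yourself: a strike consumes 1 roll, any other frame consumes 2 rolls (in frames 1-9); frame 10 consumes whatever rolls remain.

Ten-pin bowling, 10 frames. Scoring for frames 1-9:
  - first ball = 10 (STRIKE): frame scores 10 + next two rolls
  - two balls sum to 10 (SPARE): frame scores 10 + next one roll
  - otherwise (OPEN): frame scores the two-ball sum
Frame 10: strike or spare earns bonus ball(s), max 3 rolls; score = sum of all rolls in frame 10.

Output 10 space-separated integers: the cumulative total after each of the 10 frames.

Frame 1: OPEN (8+0=8). Cumulative: 8
Frame 2: OPEN (3+0=3). Cumulative: 11
Frame 3: STRIKE. 10 + next two rolls (6+4) = 20. Cumulative: 31
Frame 4: SPARE (6+4=10). 10 + next roll (0) = 10. Cumulative: 41
Frame 5: OPEN (0+5=5). Cumulative: 46
Frame 6: STRIKE. 10 + next two rolls (10+2) = 22. Cumulative: 68
Frame 7: STRIKE. 10 + next two rolls (2+3) = 15. Cumulative: 83
Frame 8: OPEN (2+3=5). Cumulative: 88
Frame 9: OPEN (4+3=7). Cumulative: 95
Frame 10: OPEN. Sum of all frame-10 rolls (3+6) = 9. Cumulative: 104

Answer: 8 11 31 41 46 68 83 88 95 104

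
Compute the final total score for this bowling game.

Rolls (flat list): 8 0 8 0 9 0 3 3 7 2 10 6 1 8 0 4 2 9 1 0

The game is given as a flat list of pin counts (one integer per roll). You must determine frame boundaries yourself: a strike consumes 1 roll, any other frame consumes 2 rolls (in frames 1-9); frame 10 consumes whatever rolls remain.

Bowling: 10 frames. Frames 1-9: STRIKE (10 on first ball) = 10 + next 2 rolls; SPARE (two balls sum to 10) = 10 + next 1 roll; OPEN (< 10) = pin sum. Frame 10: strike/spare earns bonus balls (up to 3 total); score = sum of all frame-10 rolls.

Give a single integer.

Answer: 88

Derivation:
Frame 1: OPEN (8+0=8). Cumulative: 8
Frame 2: OPEN (8+0=8). Cumulative: 16
Frame 3: OPEN (9+0=9). Cumulative: 25
Frame 4: OPEN (3+3=6). Cumulative: 31
Frame 5: OPEN (7+2=9). Cumulative: 40
Frame 6: STRIKE. 10 + next two rolls (6+1) = 17. Cumulative: 57
Frame 7: OPEN (6+1=7). Cumulative: 64
Frame 8: OPEN (8+0=8). Cumulative: 72
Frame 9: OPEN (4+2=6). Cumulative: 78
Frame 10: SPARE. Sum of all frame-10 rolls (9+1+0) = 10. Cumulative: 88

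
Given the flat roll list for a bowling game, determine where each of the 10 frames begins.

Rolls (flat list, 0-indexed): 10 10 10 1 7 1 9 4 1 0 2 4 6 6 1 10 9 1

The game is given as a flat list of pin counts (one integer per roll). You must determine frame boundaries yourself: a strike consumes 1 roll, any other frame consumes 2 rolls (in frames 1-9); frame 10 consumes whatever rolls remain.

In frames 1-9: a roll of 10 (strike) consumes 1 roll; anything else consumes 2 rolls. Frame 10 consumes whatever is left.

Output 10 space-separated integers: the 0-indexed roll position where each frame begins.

Answer: 0 1 2 3 5 7 9 11 13 15

Derivation:
Frame 1 starts at roll index 0: roll=10 (strike), consumes 1 roll
Frame 2 starts at roll index 1: roll=10 (strike), consumes 1 roll
Frame 3 starts at roll index 2: roll=10 (strike), consumes 1 roll
Frame 4 starts at roll index 3: rolls=1,7 (sum=8), consumes 2 rolls
Frame 5 starts at roll index 5: rolls=1,9 (sum=10), consumes 2 rolls
Frame 6 starts at roll index 7: rolls=4,1 (sum=5), consumes 2 rolls
Frame 7 starts at roll index 9: rolls=0,2 (sum=2), consumes 2 rolls
Frame 8 starts at roll index 11: rolls=4,6 (sum=10), consumes 2 rolls
Frame 9 starts at roll index 13: rolls=6,1 (sum=7), consumes 2 rolls
Frame 10 starts at roll index 15: 3 remaining rolls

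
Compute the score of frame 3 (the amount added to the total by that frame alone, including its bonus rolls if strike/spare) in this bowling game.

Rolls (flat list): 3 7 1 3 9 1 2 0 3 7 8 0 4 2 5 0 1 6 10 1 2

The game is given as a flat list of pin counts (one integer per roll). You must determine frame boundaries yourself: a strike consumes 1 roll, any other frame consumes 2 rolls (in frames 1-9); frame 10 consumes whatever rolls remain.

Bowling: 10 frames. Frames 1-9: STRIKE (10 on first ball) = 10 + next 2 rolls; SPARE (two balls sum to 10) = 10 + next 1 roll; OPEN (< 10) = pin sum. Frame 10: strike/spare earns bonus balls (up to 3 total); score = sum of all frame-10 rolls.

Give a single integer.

Answer: 12

Derivation:
Frame 1: SPARE (3+7=10). 10 + next roll (1) = 11. Cumulative: 11
Frame 2: OPEN (1+3=4). Cumulative: 15
Frame 3: SPARE (9+1=10). 10 + next roll (2) = 12. Cumulative: 27
Frame 4: OPEN (2+0=2). Cumulative: 29
Frame 5: SPARE (3+7=10). 10 + next roll (8) = 18. Cumulative: 47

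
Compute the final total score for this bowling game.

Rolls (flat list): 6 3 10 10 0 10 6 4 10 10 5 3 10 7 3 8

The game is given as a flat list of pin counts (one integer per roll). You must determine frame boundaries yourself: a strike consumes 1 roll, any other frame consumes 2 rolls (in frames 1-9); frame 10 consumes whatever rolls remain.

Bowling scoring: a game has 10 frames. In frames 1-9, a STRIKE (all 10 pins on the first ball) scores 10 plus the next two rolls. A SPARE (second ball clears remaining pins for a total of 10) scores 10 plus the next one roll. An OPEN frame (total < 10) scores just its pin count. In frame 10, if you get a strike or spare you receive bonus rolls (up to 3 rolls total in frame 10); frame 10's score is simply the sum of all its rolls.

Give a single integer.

Answer: 174

Derivation:
Frame 1: OPEN (6+3=9). Cumulative: 9
Frame 2: STRIKE. 10 + next two rolls (10+0) = 20. Cumulative: 29
Frame 3: STRIKE. 10 + next two rolls (0+10) = 20. Cumulative: 49
Frame 4: SPARE (0+10=10). 10 + next roll (6) = 16. Cumulative: 65
Frame 5: SPARE (6+4=10). 10 + next roll (10) = 20. Cumulative: 85
Frame 6: STRIKE. 10 + next two rolls (10+5) = 25. Cumulative: 110
Frame 7: STRIKE. 10 + next two rolls (5+3) = 18. Cumulative: 128
Frame 8: OPEN (5+3=8). Cumulative: 136
Frame 9: STRIKE. 10 + next two rolls (7+3) = 20. Cumulative: 156
Frame 10: SPARE. Sum of all frame-10 rolls (7+3+8) = 18. Cumulative: 174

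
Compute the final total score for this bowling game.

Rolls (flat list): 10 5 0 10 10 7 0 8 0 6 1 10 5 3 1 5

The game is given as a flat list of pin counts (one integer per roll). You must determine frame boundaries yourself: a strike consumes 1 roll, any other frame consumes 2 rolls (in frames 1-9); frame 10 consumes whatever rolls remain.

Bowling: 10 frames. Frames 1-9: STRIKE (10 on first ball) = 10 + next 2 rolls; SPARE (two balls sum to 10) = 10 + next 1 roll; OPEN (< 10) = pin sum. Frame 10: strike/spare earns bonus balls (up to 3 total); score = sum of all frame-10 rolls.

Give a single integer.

Frame 1: STRIKE. 10 + next two rolls (5+0) = 15. Cumulative: 15
Frame 2: OPEN (5+0=5). Cumulative: 20
Frame 3: STRIKE. 10 + next two rolls (10+7) = 27. Cumulative: 47
Frame 4: STRIKE. 10 + next two rolls (7+0) = 17. Cumulative: 64
Frame 5: OPEN (7+0=7). Cumulative: 71
Frame 6: OPEN (8+0=8). Cumulative: 79
Frame 7: OPEN (6+1=7). Cumulative: 86
Frame 8: STRIKE. 10 + next two rolls (5+3) = 18. Cumulative: 104
Frame 9: OPEN (5+3=8). Cumulative: 112
Frame 10: OPEN. Sum of all frame-10 rolls (1+5) = 6. Cumulative: 118

Answer: 118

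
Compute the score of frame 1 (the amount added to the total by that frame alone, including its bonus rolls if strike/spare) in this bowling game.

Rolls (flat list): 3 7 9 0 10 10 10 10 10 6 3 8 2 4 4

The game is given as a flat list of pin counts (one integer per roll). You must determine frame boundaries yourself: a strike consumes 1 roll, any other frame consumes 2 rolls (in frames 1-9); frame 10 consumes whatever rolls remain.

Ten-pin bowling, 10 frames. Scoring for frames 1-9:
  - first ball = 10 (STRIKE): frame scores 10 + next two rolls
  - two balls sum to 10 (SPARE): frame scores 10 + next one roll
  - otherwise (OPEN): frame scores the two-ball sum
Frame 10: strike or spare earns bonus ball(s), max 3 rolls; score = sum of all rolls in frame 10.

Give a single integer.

Answer: 19

Derivation:
Frame 1: SPARE (3+7=10). 10 + next roll (9) = 19. Cumulative: 19
Frame 2: OPEN (9+0=9). Cumulative: 28
Frame 3: STRIKE. 10 + next two rolls (10+10) = 30. Cumulative: 58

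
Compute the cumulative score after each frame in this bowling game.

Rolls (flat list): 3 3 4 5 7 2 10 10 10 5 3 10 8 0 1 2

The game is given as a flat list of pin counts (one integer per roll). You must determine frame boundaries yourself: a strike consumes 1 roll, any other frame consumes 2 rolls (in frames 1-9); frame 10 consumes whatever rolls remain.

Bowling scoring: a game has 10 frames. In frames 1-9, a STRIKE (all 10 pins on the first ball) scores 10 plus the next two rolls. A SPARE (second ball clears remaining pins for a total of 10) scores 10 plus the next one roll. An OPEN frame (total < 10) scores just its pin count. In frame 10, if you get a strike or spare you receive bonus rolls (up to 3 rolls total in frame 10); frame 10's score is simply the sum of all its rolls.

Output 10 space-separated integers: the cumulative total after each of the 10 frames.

Answer: 6 15 24 54 79 97 105 123 131 134

Derivation:
Frame 1: OPEN (3+3=6). Cumulative: 6
Frame 2: OPEN (4+5=9). Cumulative: 15
Frame 3: OPEN (7+2=9). Cumulative: 24
Frame 4: STRIKE. 10 + next two rolls (10+10) = 30. Cumulative: 54
Frame 5: STRIKE. 10 + next two rolls (10+5) = 25. Cumulative: 79
Frame 6: STRIKE. 10 + next two rolls (5+3) = 18. Cumulative: 97
Frame 7: OPEN (5+3=8). Cumulative: 105
Frame 8: STRIKE. 10 + next two rolls (8+0) = 18. Cumulative: 123
Frame 9: OPEN (8+0=8). Cumulative: 131
Frame 10: OPEN. Sum of all frame-10 rolls (1+2) = 3. Cumulative: 134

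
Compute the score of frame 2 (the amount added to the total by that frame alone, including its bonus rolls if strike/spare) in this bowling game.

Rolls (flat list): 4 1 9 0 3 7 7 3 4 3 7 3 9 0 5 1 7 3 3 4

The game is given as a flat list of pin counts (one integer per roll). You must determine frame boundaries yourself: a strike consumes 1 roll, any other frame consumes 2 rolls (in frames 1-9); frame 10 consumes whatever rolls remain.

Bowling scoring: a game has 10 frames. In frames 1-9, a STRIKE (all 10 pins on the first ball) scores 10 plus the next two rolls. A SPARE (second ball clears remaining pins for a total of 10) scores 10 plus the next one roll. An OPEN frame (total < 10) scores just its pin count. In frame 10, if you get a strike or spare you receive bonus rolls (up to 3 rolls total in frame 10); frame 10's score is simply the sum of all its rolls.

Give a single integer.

Answer: 9

Derivation:
Frame 1: OPEN (4+1=5). Cumulative: 5
Frame 2: OPEN (9+0=9). Cumulative: 14
Frame 3: SPARE (3+7=10). 10 + next roll (7) = 17. Cumulative: 31
Frame 4: SPARE (7+3=10). 10 + next roll (4) = 14. Cumulative: 45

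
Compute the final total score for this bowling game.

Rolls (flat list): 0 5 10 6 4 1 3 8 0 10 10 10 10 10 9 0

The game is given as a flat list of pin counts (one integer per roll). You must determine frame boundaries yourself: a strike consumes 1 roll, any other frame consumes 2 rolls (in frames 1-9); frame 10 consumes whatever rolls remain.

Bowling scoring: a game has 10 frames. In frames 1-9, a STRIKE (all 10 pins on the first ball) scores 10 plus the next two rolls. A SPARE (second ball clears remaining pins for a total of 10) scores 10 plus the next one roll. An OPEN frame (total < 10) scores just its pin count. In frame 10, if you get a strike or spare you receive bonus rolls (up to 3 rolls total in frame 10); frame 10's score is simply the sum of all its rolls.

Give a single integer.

Frame 1: OPEN (0+5=5). Cumulative: 5
Frame 2: STRIKE. 10 + next two rolls (6+4) = 20. Cumulative: 25
Frame 3: SPARE (6+4=10). 10 + next roll (1) = 11. Cumulative: 36
Frame 4: OPEN (1+3=4). Cumulative: 40
Frame 5: OPEN (8+0=8). Cumulative: 48
Frame 6: STRIKE. 10 + next two rolls (10+10) = 30. Cumulative: 78
Frame 7: STRIKE. 10 + next two rolls (10+10) = 30. Cumulative: 108
Frame 8: STRIKE. 10 + next two rolls (10+10) = 30. Cumulative: 138
Frame 9: STRIKE. 10 + next two rolls (10+9) = 29. Cumulative: 167
Frame 10: STRIKE. Sum of all frame-10 rolls (10+9+0) = 19. Cumulative: 186

Answer: 186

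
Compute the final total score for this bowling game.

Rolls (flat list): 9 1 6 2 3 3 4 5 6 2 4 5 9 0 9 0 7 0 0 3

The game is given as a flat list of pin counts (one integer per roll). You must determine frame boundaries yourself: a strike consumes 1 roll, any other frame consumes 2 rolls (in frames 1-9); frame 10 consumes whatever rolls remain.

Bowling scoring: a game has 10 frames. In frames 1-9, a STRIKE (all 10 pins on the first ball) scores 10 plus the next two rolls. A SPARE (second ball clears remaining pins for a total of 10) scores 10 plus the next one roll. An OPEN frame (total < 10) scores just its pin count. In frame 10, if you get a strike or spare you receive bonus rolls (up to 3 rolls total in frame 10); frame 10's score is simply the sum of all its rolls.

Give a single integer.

Answer: 84

Derivation:
Frame 1: SPARE (9+1=10). 10 + next roll (6) = 16. Cumulative: 16
Frame 2: OPEN (6+2=8). Cumulative: 24
Frame 3: OPEN (3+3=6). Cumulative: 30
Frame 4: OPEN (4+5=9). Cumulative: 39
Frame 5: OPEN (6+2=8). Cumulative: 47
Frame 6: OPEN (4+5=9). Cumulative: 56
Frame 7: OPEN (9+0=9). Cumulative: 65
Frame 8: OPEN (9+0=9). Cumulative: 74
Frame 9: OPEN (7+0=7). Cumulative: 81
Frame 10: OPEN. Sum of all frame-10 rolls (0+3) = 3. Cumulative: 84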